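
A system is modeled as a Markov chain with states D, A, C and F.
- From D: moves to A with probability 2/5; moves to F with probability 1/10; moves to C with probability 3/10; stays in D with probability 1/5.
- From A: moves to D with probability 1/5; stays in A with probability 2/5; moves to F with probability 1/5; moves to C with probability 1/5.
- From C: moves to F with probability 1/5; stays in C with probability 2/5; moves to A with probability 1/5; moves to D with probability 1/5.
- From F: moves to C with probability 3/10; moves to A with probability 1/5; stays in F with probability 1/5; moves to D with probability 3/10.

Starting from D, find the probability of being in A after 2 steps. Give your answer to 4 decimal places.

Propagate the distribution vector 2 steps from D.
After 0 steps: (1.0000, 0.0000, 0.0000, 0.0000)
After 1 step: (0.2000, 0.4000, 0.3000, 0.1000)
After 2 steps: (0.2100, 0.3200, 0.2900, 0.1800)
P(in A after 2 steps) = 0.3200

0.3200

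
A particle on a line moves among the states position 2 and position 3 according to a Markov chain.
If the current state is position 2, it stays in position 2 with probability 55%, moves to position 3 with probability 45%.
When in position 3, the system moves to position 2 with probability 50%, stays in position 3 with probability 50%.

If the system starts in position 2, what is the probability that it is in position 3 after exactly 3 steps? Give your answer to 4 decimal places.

0.4736

Propagate the distribution vector 3 steps from position 2.
After 0 steps: (1.0000, 0.0000)
After 1 step: (0.5500, 0.4500)
After 2 steps: (0.5275, 0.4725)
After 3 steps: (0.5264, 0.4736)
P(in position 3 after 3 steps) = 0.4736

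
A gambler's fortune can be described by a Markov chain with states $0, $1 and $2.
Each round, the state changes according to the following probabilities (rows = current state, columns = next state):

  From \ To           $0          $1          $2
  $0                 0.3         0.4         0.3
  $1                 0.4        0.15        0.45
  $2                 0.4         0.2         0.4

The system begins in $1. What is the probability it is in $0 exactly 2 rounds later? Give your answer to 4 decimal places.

Sum over the intermediate state after 1 round:
P = P($1→$0)·P($0→$0) + P($1→$1)·P($1→$0) + P($1→$2)·P($2→$0)
  = 0.4×0.3 + 0.15×0.4 + 0.45×0.4
  = 0.1200 + 0.0600 + 0.1800 = 0.3600

0.3600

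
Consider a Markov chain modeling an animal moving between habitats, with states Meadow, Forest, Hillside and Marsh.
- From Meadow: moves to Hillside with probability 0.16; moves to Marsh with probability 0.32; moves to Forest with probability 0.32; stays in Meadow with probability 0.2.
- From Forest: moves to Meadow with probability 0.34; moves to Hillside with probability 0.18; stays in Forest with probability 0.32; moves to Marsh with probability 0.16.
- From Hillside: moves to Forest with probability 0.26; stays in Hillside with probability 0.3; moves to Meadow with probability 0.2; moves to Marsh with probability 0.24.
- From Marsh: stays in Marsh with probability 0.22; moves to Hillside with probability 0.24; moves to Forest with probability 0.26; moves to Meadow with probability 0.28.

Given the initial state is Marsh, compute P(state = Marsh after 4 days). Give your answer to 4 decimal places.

0.2327

Propagate the distribution vector 4 days from Marsh.
After 0 days: (0.0000, 0.0000, 0.0000, 1.0000)
After 1 day: (0.2800, 0.2600, 0.2400, 0.2200)
After 2 days: (0.2540, 0.2924, 0.2164, 0.2372)
After 3 days: (0.2599, 0.2928, 0.2151, 0.2322)
After 4 days: (0.2596, 0.2932, 0.2145, 0.2327)
P(in Marsh after 4 days) = 0.2327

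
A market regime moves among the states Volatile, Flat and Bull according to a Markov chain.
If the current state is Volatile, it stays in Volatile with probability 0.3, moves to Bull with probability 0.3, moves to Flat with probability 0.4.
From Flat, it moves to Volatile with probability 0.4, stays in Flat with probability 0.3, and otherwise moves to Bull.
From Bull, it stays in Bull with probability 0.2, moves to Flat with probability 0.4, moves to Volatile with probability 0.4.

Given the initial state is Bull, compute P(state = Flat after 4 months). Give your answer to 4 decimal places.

0.3636

Propagate the distribution vector 4 months from Bull.
After 0 months: (0.0000, 0.0000, 1.0000)
After 1 month: (0.4000, 0.4000, 0.2000)
After 2 months: (0.3600, 0.3600, 0.2800)
After 3 months: (0.3640, 0.3640, 0.2720)
After 4 months: (0.3636, 0.3636, 0.2728)
P(in Flat after 4 months) = 0.3636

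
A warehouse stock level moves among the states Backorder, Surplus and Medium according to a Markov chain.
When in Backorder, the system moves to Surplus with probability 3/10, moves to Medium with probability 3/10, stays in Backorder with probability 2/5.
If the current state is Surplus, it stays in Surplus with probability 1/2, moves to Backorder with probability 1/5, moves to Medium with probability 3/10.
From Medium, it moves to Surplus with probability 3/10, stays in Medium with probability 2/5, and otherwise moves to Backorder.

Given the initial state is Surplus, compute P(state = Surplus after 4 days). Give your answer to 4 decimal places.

Propagate the distribution vector 4 days from Surplus.
After 0 days: (0.0000, 1.0000, 0.0000)
After 1 day: (0.2000, 0.5000, 0.3000)
After 2 days: (0.2700, 0.4000, 0.3300)
After 3 days: (0.2870, 0.3800, 0.3330)
After 4 days: (0.2907, 0.3760, 0.3333)
P(in Surplus after 4 days) = 0.3760

0.3760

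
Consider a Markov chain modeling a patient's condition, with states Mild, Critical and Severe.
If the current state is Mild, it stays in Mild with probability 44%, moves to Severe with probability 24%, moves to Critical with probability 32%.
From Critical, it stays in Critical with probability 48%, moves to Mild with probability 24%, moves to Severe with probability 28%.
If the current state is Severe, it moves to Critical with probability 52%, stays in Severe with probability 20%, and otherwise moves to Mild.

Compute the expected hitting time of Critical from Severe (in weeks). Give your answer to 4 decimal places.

2.2059

Let t(s) be the expected number of weeks to first reach Critical from state s, with t(Critical) = 0. Conditioning on the first week:
t(Mild) = 1 + 0.44·t(Mild) + 0.24·t(Severe)
t(Severe) = 1 + 0.28·t(Mild) + 0.2·t(Severe)
Solving: t(Mild) = 2.7311, t(Severe) = 2.2059.
Expected weeks from Severe to Critical: 2.2059.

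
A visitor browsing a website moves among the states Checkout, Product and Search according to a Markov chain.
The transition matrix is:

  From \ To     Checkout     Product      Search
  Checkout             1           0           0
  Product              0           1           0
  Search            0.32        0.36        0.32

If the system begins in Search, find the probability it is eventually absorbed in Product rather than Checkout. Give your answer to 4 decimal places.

0.5294

Let h(s) be the probability of absorption at Product starting from transient state s. Then h(Product) = 1 and h(Checkout) = 0. By first-step analysis:
h(Search) = 0.32·0 + 0.36·1 + 0.32·h(Search)
Solving: h(Search) = 0.5294.
Starting from Search, the probability is 0.5294.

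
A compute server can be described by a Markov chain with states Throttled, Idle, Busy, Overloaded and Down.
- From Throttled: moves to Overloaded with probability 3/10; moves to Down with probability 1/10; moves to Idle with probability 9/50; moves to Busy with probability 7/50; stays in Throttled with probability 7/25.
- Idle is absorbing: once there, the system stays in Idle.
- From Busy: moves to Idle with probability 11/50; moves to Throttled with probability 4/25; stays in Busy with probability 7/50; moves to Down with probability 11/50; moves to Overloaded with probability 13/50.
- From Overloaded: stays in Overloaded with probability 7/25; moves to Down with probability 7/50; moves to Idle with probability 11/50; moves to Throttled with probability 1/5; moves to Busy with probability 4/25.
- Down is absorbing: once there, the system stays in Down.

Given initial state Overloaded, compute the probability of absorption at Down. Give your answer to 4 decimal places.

Let h(s) be the probability of absorption at Down starting from transient state s. Then h(Down) = 1 and h(Idle) = 0. By first-step analysis:
h(Throttled) = 0.28·h(Throttled) + 0.18·0 + 0.14·h(Busy) + 0.3·h(Overloaded) + 0.1·1
h(Busy) = 0.16·h(Throttled) + 0.22·0 + 0.14·h(Busy) + 0.26·h(Overloaded) + 0.22·1
h(Overloaded) = 0.2·h(Throttled) + 0.22·0 + 0.16·h(Busy) + 0.28·h(Overloaded) + 0.14·1
Solving: h(Throttled) = 0.3953, h(Busy) = 0.4517, h(Overloaded) = 0.4046.
Starting from Overloaded, the probability is 0.4046.

0.4046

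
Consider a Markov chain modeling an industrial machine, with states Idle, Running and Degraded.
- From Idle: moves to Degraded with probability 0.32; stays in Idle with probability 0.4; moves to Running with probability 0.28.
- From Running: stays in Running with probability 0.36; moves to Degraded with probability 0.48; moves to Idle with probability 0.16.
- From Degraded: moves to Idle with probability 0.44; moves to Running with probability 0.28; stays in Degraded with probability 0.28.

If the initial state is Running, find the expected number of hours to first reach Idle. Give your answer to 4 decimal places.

3.6765

Let t(s) be the expected number of hours to first reach Idle from state s, with t(Idle) = 0. Conditioning on the first hour:
t(Running) = 1 + 0.36·t(Running) + 0.48·t(Degraded)
t(Degraded) = 1 + 0.28·t(Running) + 0.28·t(Degraded)
Solving: t(Running) = 3.6765, t(Degraded) = 2.8186.
Expected hours from Running to Idle: 3.6765.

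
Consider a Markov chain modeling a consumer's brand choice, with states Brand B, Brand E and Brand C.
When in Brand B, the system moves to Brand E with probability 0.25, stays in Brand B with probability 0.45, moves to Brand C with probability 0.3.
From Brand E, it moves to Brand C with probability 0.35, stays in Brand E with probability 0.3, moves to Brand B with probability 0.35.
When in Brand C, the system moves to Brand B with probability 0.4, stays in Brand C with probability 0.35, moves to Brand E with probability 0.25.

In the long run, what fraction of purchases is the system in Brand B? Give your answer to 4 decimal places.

Let the stationary distribution be π with π = πP and π_1 + π_2 + π_3 = 1.
π_1 = 0.45·π_1 + 0.35·π_2 + 0.4·π_3
π_2 = 0.25·π_1 + 0.3·π_2 + 0.25·π_3
Solving with the normalization constraint gives π = (0.4072, 0.2632, 0.3296).
So the stationary probability of Brand B is 0.4072.

0.4072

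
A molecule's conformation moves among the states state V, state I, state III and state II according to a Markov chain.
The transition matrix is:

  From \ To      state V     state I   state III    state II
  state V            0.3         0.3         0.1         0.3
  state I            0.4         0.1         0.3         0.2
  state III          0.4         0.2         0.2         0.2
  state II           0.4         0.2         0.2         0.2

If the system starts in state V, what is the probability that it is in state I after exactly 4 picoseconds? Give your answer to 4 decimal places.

0.2146

Propagate the distribution vector 4 picoseconds from state V.
After 0 picoseconds: (1.0000, 0.0000, 0.0000, 0.0000)
After 1 picosecond: (0.3000, 0.3000, 0.1000, 0.3000)
After 2 picoseconds: (0.3700, 0.2000, 0.2000, 0.2300)
After 3 picoseconds: (0.3630, 0.2170, 0.1830, 0.2370)
After 4 picoseconds: (0.3637, 0.2146, 0.1854, 0.2363)
P(in state I after 4 picoseconds) = 0.2146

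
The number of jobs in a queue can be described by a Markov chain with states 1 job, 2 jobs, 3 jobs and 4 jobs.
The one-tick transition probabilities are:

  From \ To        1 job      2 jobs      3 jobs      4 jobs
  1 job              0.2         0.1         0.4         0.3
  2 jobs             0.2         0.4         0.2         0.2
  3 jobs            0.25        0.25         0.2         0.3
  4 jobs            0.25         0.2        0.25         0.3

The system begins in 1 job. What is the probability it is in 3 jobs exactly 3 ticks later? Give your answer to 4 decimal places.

0.2615

Propagate the distribution vector 3 ticks from 1 job.
After 0 ticks: (1.0000, 0.0000, 0.0000, 0.0000)
After 1 tick: (0.2000, 0.1000, 0.4000, 0.3000)
After 2 ticks: (0.2350, 0.2200, 0.2550, 0.2900)
After 3 ticks: (0.2273, 0.2333, 0.2615, 0.2780)
P(in 3 jobs after 3 ticks) = 0.2615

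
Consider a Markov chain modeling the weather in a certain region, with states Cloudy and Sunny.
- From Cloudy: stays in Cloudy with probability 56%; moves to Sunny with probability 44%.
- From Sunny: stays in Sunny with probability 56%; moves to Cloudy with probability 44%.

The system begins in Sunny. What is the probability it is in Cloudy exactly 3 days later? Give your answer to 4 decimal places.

Propagate the distribution vector 3 days from Sunny.
After 0 days: (0.0000, 1.0000)
After 1 day: (0.4400, 0.5600)
After 2 days: (0.4928, 0.5072)
After 3 days: (0.4991, 0.5009)
P(in Cloudy after 3 days) = 0.4991

0.4991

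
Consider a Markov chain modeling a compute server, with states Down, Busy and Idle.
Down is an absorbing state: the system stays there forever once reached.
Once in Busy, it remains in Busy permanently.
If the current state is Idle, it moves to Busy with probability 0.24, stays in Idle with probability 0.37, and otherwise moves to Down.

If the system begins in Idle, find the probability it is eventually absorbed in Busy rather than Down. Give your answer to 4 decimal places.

0.3810

Let h(s) be the probability of absorption at Busy starting from transient state s. Then h(Busy) = 1 and h(Down) = 0. By first-step analysis:
h(Idle) = 0.39·0 + 0.24·1 + 0.37·h(Idle)
Solving: h(Idle) = 0.3810.
Starting from Idle, the probability is 0.3810.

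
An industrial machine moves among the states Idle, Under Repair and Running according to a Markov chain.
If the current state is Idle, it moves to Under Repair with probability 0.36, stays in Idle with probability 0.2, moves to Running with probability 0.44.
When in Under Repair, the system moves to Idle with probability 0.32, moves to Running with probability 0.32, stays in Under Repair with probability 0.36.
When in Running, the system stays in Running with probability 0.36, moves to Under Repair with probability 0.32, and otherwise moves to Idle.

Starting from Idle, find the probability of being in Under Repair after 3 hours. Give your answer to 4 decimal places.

0.3455

Propagate the distribution vector 3 hours from Idle.
After 0 hours: (1.0000, 0.0000, 0.0000)
After 1 hour: (0.2000, 0.3600, 0.4400)
After 2 hours: (0.2960, 0.3424, 0.3616)
After 3 hours: (0.2845, 0.3455, 0.3700)
P(in Under Repair after 3 hours) = 0.3455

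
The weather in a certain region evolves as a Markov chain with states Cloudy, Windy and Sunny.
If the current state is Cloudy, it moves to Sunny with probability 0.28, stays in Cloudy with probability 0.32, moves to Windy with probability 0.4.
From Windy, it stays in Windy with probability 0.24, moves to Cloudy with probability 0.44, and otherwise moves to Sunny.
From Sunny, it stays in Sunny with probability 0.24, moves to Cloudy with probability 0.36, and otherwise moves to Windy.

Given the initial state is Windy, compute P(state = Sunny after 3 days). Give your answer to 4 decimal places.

Propagate the distribution vector 3 days from Windy.
After 0 days: (0.0000, 1.0000, 0.0000)
After 1 day: (0.4400, 0.2400, 0.3200)
After 2 days: (0.3616, 0.3616, 0.2768)
After 3 days: (0.3745, 0.3421, 0.2834)
P(in Sunny after 3 days) = 0.2834

0.2834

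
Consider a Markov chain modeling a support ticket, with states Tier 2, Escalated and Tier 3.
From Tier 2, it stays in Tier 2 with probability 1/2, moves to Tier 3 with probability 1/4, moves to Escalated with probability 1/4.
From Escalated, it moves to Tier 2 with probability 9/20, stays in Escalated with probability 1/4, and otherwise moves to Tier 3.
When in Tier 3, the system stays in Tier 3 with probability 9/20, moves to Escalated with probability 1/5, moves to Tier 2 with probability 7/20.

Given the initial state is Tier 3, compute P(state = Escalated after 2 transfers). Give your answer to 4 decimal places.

0.2275

Sum over the intermediate state after 1 transfer:
P = P(Tier 3→Tier 2)·P(Tier 2→Escalated) + P(Tier 3→Escalated)·P(Escalated→Escalated) + P(Tier 3→Tier 3)·P(Tier 3→Escalated)
  = 0.35×0.25 + 0.2×0.25 + 0.45×0.2
  = 0.0875 + 0.0500 + 0.0900 = 0.2275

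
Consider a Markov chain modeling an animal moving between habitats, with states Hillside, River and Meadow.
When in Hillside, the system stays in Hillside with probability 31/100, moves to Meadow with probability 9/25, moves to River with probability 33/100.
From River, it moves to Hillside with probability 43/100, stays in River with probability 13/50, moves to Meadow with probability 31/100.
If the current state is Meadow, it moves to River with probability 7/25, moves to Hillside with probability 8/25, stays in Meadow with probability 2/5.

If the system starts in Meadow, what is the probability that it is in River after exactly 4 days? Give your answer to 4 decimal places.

0.2916

Propagate the distribution vector 4 days from Meadow.
After 0 days: (0.0000, 0.0000, 1.0000)
After 1 day: (0.3200, 0.2800, 0.4000)
After 2 days: (0.3476, 0.2904, 0.3620)
After 3 days: (0.3485, 0.2916, 0.3600)
After 4 days: (0.3486, 0.2916, 0.3598)
P(in River after 4 days) = 0.2916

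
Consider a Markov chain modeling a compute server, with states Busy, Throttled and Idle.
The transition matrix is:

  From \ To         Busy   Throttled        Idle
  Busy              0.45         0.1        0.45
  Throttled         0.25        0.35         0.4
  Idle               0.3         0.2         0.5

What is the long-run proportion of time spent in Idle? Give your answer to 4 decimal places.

Let the stationary distribution be π with π = πP and π_1 + π_2 + π_3 = 1.
π_1 = 0.45·π_1 + 0.25·π_2 + 0.3·π_3
π_2 = 0.1·π_1 + 0.35·π_2 + 0.2·π_3
Solving with the normalization constraint gives π = (0.3415, 0.1951, 0.4634).
So the stationary probability of Idle is 0.4634.

0.4634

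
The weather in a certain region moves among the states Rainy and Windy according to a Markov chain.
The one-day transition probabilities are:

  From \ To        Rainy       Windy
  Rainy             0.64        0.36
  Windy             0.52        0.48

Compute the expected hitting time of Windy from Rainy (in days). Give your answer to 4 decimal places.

2.7778

Let t(s) be the expected number of days to first reach Windy from state s, with t(Windy) = 0. Conditioning on the first day:
t(Rainy) = 1 + 0.64·t(Rainy)
Solving: t(Rainy) = 2.7778.
Expected days from Rainy to Windy: 2.7778.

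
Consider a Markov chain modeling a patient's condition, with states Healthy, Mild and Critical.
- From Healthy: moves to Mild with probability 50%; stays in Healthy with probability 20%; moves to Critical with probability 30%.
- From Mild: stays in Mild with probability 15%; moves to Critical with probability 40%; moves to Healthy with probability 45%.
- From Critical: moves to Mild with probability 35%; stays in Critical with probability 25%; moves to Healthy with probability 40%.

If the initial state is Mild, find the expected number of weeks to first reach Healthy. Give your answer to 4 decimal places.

2.3116

Let t(s) be the expected number of weeks to first reach Healthy from state s, with t(Healthy) = 0. Conditioning on the first week:
t(Mild) = 1 + 0.15·t(Mild) + 0.4·t(Critical)
t(Critical) = 1 + 0.35·t(Mild) + 0.25·t(Critical)
Solving: t(Mild) = 2.3116, t(Critical) = 2.4121.
Expected weeks from Mild to Healthy: 2.3116.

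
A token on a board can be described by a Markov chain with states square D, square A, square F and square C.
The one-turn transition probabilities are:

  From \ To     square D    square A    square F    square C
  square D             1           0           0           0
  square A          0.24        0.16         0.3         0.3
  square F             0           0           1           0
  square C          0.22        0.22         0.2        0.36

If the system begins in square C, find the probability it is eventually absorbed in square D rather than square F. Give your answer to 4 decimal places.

0.5038

Let h(s) be the probability of absorption at square D starting from transient state s. Then h(square D) = 1 and h(square F) = 0. By first-step analysis:
h(square A) = 0.24·1 + 0.16·h(square A) + 0.3·0 + 0.3·h(square C)
h(square C) = 0.22·1 + 0.22·h(square A) + 0.2·0 + 0.36·h(square C)
Solving: h(square A) = 0.4656, h(square C) = 0.5038.
Starting from square C, the probability is 0.5038.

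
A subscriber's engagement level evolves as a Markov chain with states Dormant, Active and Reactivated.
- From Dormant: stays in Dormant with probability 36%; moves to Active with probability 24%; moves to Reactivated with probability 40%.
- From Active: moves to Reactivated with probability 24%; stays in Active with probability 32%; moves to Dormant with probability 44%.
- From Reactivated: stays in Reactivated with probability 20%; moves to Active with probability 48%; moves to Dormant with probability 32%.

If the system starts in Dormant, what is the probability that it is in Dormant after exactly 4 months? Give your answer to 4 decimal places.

0.3754

Propagate the distribution vector 4 months from Dormant.
After 0 months: (1.0000, 0.0000, 0.0000)
After 1 month: (0.3600, 0.2400, 0.4000)
After 2 months: (0.3632, 0.3552, 0.2816)
After 3 months: (0.3772, 0.3360, 0.2868)
After 4 months: (0.3754, 0.3357, 0.2889)
P(in Dormant after 4 months) = 0.3754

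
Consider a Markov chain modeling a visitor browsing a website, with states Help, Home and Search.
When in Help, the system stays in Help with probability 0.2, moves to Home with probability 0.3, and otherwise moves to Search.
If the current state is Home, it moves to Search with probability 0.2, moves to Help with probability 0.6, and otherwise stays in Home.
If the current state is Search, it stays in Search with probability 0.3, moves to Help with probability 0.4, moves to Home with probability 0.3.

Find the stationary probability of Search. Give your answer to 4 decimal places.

Let the stationary distribution be π with π = πP and π_1 + π_2 + π_3 = 1.
π_1 = 0.2·π_1 + 0.6·π_2 + 0.4·π_3
π_2 = 0.3·π_1 + 0.2·π_2 + 0.3·π_3
Solving with the normalization constraint gives π = (0.3788, 0.2727, 0.3485).
So the stationary probability of Search is 0.3485.

0.3485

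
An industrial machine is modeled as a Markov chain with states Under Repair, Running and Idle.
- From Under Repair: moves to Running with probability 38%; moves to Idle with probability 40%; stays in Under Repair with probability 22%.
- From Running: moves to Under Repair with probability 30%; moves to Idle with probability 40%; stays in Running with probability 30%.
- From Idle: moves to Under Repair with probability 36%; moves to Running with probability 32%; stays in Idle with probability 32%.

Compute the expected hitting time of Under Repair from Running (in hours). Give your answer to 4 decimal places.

Let t(s) be the expected number of hours to first reach Under Repair from state s, with t(Under Repair) = 0. Conditioning on the first hour:
t(Running) = 1 + 0.3·t(Running) + 0.4·t(Idle)
t(Idle) = 1 + 0.32·t(Running) + 0.32·t(Idle)
Solving: t(Running) = 3.1034, t(Idle) = 2.9310.
Expected hours from Running to Under Repair: 3.1034.

3.1034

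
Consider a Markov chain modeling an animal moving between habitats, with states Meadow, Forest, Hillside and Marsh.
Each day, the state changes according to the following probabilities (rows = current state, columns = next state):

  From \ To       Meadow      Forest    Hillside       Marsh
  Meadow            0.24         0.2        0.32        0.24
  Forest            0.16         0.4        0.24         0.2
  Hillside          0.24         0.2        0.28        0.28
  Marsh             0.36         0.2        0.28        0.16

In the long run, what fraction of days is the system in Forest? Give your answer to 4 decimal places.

0.2500

Let the stationary distribution be π with π = πP and π_1 + π_2 + π_3 + π_4 = 1.
π_1 = 0.24·π_1 + 0.16·π_2 + 0.24·π_3 + 0.36·π_4
π_2 = 0.2·π_1 + 0.4·π_2 + 0.2·π_3 + 0.2·π_4
π_3 = 0.32·π_1 + 0.24·π_2 + 0.28·π_3 + 0.28·π_4
Solving with the normalization constraint gives π = (0.2468, 0.2500, 0.2799, 0.2233).
So the stationary probability of Forest is 0.2500.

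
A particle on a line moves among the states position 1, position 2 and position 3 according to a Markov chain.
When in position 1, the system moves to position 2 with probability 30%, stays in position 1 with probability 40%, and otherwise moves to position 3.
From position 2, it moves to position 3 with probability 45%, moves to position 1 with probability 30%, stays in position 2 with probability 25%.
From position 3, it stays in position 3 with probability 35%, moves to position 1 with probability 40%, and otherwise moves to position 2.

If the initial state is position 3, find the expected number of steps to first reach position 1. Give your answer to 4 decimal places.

2.6667

Let t(s) be the expected number of steps to first reach position 1 from state s, with t(position 1) = 0. Conditioning on the first step:
t(position 2) = 1 + 0.25·t(position 2) + 0.45·t(position 3)
t(position 3) = 1 + 0.25·t(position 2) + 0.35·t(position 3)
Solving: t(position 2) = 2.9333, t(position 3) = 2.6667.
Expected steps from position 3 to position 1: 2.6667.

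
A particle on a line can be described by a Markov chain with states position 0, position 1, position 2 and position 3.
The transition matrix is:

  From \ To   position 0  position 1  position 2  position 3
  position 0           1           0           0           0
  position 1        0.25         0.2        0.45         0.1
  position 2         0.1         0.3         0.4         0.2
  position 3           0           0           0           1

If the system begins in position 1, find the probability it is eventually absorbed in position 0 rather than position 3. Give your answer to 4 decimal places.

Let h(s) be the probability of absorption at position 0 starting from transient state s. Then h(position 0) = 1 and h(position 3) = 0. By first-step analysis:
h(position 1) = 0.25·1 + 0.2·h(position 1) + 0.45·h(position 2) + 0.1·0
h(position 2) = 0.1·1 + 0.3·h(position 1) + 0.4·h(position 2) + 0.2·0
Solving: h(position 1) = 0.5652, h(position 2) = 0.4493.
Starting from position 1, the probability is 0.5652.

0.5652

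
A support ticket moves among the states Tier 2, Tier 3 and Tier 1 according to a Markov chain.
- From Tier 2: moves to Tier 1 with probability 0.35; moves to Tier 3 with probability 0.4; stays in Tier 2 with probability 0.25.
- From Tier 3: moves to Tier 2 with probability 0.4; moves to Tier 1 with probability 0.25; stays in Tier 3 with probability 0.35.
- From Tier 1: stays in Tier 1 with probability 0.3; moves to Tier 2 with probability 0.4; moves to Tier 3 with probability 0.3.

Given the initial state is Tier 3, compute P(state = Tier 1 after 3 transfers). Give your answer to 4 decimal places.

Propagate the distribution vector 3 transfers from Tier 3.
After 0 transfers: (0.0000, 1.0000, 0.0000)
After 1 transfer: (0.4000, 0.3500, 0.2500)
After 2 transfers: (0.3400, 0.3575, 0.3025)
After 3 transfers: (0.3490, 0.3519, 0.2991)
P(in Tier 1 after 3 transfers) = 0.2991

0.2991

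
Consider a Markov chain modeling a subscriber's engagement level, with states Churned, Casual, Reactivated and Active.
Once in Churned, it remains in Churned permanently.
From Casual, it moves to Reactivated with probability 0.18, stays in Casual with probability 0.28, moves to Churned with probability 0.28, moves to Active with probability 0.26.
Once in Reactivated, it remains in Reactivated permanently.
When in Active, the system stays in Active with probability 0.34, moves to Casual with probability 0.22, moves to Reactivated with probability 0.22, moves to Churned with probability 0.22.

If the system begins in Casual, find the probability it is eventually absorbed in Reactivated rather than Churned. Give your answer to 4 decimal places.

0.4211

Let h(s) be the probability of absorption at Reactivated starting from transient state s. Then h(Reactivated) = 1 and h(Churned) = 0. By first-step analysis:
h(Casual) = 0.28·0 + 0.28·h(Casual) + 0.18·1 + 0.26·h(Active)
h(Active) = 0.22·0 + 0.22·h(Casual) + 0.22·1 + 0.34·h(Active)
Solving: h(Casual) = 0.4211, h(Active) = 0.4737.
Starting from Casual, the probability is 0.4211.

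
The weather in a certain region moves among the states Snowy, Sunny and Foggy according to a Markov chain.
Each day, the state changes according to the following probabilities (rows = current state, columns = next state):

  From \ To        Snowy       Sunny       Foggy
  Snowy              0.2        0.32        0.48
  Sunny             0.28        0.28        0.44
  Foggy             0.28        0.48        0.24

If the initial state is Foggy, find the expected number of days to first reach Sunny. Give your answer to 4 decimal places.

2.2804

Let t(s) be the expected number of days to first reach Sunny from state s, with t(Sunny) = 0. Conditioning on the first day:
t(Snowy) = 1 + 0.2·t(Snowy) + 0.48·t(Foggy)
t(Foggy) = 1 + 0.28·t(Snowy) + 0.24·t(Foggy)
Solving: t(Snowy) = 2.6182, t(Foggy) = 2.2804.
Expected days from Foggy to Sunny: 2.2804.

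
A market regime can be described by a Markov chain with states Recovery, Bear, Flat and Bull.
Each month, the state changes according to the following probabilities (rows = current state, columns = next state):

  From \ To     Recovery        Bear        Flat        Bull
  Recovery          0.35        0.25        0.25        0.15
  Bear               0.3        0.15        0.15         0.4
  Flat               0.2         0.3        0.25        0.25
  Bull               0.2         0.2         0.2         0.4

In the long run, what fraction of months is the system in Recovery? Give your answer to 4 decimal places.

Let the stationary distribution be π with π = πP and π_1 + π_2 + π_3 + π_4 = 1.
π_1 = 0.35·π_1 + 0.3·π_2 + 0.2·π_3 + 0.2·π_4
π_2 = 0.25·π_1 + 0.15·π_2 + 0.3·π_3 + 0.2·π_4
π_3 = 0.25·π_1 + 0.15·π_2 + 0.25·π_3 + 0.2·π_4
Solving with the normalization constraint gives π = (0.2615, 0.2232, 0.2125, 0.3027).
So the stationary probability of Recovery is 0.2615.

0.2615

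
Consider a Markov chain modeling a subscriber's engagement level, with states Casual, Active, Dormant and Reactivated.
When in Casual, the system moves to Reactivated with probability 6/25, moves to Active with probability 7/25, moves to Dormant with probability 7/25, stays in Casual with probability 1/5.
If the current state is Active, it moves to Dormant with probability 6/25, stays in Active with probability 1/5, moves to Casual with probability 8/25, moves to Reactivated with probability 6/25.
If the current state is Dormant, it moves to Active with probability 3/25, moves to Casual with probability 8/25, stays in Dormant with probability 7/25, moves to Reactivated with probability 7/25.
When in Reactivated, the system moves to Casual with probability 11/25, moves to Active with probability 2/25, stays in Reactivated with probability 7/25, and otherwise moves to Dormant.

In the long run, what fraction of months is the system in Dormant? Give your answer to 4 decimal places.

Let the stationary distribution be π with π = πP and π_1 + π_2 + π_3 + π_4 = 1.
π_1 = 0.2·π_1 + 0.32·π_2 + 0.32·π_3 + 0.44·π_4
π_2 = 0.28·π_1 + 0.2·π_2 + 0.12·π_3 + 0.08·π_4
π_3 = 0.28·π_1 + 0.24·π_2 + 0.28·π_3 + 0.2·π_4
Solving with the normalization constraint gives π = (0.3136, 0.1737, 0.2522, 0.2605).
So the stationary probability of Dormant is 0.2522.

0.2522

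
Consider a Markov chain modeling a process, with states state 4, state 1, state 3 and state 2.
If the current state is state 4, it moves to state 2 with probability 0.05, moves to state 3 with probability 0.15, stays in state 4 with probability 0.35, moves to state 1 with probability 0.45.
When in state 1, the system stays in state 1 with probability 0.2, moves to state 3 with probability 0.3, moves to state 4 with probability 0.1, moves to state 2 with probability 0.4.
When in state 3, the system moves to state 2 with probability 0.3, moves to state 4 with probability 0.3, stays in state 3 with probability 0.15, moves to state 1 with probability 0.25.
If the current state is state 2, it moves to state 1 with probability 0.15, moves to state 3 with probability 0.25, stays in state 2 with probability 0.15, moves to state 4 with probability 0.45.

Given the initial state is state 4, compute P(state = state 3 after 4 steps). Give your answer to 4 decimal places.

0.2119

Propagate the distribution vector 4 steps from state 4.
After 0 steps: (1.0000, 0.0000, 0.0000, 0.0000)
After 1 step: (0.3500, 0.4500, 0.1500, 0.0500)
After 2 steps: (0.2350, 0.2925, 0.2225, 0.2500)
After 3 steps: (0.2908, 0.2574, 0.2189, 0.2330)
After 4 steps: (0.2980, 0.2720, 0.2119, 0.2181)
P(in state 3 after 4 steps) = 0.2119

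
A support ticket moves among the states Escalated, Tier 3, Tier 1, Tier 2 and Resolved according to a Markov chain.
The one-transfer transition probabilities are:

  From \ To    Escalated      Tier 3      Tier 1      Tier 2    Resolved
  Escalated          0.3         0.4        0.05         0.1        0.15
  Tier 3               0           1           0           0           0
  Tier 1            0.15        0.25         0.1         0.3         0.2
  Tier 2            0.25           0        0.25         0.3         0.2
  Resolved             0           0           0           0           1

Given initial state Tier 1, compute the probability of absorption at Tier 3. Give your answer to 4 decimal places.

Let h(s) be the probability of absorption at Tier 3 starting from transient state s. Then h(Tier 3) = 1 and h(Resolved) = 0. By first-step analysis:
h(Escalated) = 0.3·h(Escalated) + 0.4·1 + 0.05·h(Tier 1) + 0.1·h(Tier 2) + 0.15·0
h(Tier 1) = 0.15·h(Escalated) + 0.25·1 + 0.1·h(Tier 1) + 0.3·h(Tier 2) + 0.2·0
h(Tier 2) = 0.25·h(Escalated) + 0.25·h(Tier 1) + 0.3·h(Tier 2) + 0.2·0
Solving: h(Escalated) = 0.6709, h(Tier 1) = 0.5329, h(Tier 2) = 0.4299.
Starting from Tier 1, the probability is 0.5329.

0.5329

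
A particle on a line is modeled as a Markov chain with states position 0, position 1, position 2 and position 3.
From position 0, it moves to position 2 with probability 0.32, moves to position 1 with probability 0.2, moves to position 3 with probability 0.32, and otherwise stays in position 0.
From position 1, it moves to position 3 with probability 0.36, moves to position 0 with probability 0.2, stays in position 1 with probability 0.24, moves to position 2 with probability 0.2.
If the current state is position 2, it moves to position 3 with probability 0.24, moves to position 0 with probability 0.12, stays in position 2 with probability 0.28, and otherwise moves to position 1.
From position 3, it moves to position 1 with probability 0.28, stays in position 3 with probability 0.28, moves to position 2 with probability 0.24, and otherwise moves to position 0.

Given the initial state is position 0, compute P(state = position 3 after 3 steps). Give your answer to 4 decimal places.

0.2992

Propagate the distribution vector 3 steps from position 0.
After 0 steps: (1.0000, 0.0000, 0.0000, 0.0000)
After 1 step: (0.1600, 0.2000, 0.3200, 0.3200)
After 2 steps: (0.1680, 0.2848, 0.2576, 0.2896)
After 3 steps: (0.1727, 0.2758, 0.2524, 0.2992)
P(in position 3 after 3 steps) = 0.2992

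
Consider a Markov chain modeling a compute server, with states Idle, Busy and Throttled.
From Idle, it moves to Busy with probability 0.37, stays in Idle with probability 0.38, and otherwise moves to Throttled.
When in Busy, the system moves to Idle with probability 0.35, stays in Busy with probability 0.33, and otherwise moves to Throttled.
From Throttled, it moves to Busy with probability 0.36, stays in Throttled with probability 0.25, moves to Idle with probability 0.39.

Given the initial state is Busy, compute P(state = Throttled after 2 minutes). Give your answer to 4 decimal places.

Sum over the intermediate state after 1 minute:
P = P(Busy→Idle)·P(Idle→Throttled) + P(Busy→Busy)·P(Busy→Throttled) + P(Busy→Throttled)·P(Throttled→Throttled)
  = 0.35×0.25 + 0.33×0.32 + 0.32×0.25
  = 0.0875 + 0.1056 + 0.0800 = 0.2731

0.2731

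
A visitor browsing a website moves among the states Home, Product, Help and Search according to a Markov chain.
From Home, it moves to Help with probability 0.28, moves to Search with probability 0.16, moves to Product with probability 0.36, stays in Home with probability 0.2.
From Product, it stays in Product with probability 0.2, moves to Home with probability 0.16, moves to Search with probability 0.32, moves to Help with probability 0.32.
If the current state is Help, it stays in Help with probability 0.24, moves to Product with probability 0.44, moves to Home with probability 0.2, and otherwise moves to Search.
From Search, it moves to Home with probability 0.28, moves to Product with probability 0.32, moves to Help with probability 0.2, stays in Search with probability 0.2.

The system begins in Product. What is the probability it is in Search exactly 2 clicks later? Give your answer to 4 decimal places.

0.1920

Propagate the distribution vector 2 clicks from Product.
After 0 clicks: (0.0000, 1.0000, 0.0000, 0.0000)
After 1 click: (0.1600, 0.2000, 0.3200, 0.3200)
After 2 clicks: (0.2176, 0.3408, 0.2496, 0.1920)
P(in Search after 2 clicks) = 0.1920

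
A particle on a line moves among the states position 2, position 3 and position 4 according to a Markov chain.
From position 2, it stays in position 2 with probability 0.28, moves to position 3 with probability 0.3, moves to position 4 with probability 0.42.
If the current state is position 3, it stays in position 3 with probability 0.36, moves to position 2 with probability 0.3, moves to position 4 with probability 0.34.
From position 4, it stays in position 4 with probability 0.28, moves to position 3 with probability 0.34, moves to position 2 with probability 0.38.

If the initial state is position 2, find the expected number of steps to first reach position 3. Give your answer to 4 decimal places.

Let t(s) be the expected number of steps to first reach position 3 from state s, with t(position 3) = 0. Conditioning on the first step:
t(position 2) = 1 + 0.28·t(position 2) + 0.42·t(position 4)
t(position 4) = 1 + 0.38·t(position 2) + 0.28·t(position 4)
Solving: t(position 2) = 3.1773, t(position 4) = 3.0658.
Expected steps from position 2 to position 3: 3.1773.

3.1773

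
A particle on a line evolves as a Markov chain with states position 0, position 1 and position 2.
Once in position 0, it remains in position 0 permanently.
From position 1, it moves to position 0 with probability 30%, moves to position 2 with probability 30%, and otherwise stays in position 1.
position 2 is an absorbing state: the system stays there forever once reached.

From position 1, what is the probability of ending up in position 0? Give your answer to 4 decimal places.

0.5000

Let h(s) be the probability of absorption at position 0 starting from transient state s. Then h(position 0) = 1 and h(position 2) = 0. By first-step analysis:
h(position 1) = 0.3·1 + 0.4·h(position 1) + 0.3·0
Solving: h(position 1) = 0.5000.
Starting from position 1, the probability is 0.5000.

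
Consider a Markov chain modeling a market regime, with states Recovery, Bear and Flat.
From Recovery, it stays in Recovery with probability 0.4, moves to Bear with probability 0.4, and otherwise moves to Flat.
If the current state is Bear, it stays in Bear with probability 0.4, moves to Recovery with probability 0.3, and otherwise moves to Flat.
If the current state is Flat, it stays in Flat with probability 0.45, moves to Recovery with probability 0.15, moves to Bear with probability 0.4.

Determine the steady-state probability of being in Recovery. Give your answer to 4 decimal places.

0.2800

Let the stationary distribution be π with π = πP and π_1 + π_2 + π_3 = 1.
π_1 = 0.4·π_1 + 0.3·π_2 + 0.15·π_3
π_2 = 0.4·π_1 + 0.4·π_2 + 0.4·π_3
Solving with the normalization constraint gives π = (0.2800, 0.4000, 0.3200).
So the stationary probability of Recovery is 0.2800.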